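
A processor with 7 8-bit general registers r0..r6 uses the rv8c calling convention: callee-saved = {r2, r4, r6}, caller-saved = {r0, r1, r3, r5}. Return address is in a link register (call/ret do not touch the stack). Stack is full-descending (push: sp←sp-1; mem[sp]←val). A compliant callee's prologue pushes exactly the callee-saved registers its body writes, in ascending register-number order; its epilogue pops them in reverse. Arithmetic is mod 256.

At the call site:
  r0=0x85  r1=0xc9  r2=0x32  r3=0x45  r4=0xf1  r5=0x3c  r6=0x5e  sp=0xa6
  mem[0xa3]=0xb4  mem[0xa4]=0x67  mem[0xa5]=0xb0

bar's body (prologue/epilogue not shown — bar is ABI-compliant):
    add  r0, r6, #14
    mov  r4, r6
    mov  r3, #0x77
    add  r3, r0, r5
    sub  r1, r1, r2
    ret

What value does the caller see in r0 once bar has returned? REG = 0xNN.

prologue: push r4 → mem[0xa5]=0xf1, sp=0xa5
body[0] add  r0, r6, #14 → r0=0x6c
body[1] mov  r4, r6 → r4=0x5e
body[2] mov  r3, #0x77 → r3=0x77
body[3] add  r3, r0, r5 → r3=0xa8
body[4] sub  r1, r1, r2 → r1=0x97
epilogue: pop r4=0xf1, sp=0xa6
r0 is caller-saved → body value

REG = 0x6c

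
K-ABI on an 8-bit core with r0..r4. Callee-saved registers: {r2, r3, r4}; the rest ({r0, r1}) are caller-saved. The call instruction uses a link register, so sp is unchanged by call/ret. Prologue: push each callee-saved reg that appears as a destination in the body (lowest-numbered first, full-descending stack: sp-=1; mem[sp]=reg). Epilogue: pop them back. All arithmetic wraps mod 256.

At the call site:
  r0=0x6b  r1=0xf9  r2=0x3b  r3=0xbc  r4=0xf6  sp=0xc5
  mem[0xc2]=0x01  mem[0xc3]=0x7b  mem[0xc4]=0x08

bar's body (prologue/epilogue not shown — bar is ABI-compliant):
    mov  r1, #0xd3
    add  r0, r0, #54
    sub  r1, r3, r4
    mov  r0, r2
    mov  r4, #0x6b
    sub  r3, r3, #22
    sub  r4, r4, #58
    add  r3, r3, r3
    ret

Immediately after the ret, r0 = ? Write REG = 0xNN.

prologue: push r3 → mem[0xc4]=0xbc, sp=0xc4
prologue: push r4 → mem[0xc3]=0xf6, sp=0xc3
body[0] mov  r1, #0xd3 → r1=0xd3
body[1] add  r0, r0, #54 → r0=0xa1
body[2] sub  r1, r3, r4 → r1=0xc6
body[3] mov  r0, r2 → r0=0x3b
body[4] mov  r4, #0x6b → r4=0x6b
body[5] sub  r3, r3, #22 → r3=0xa6
body[6] sub  r4, r4, #58 → r4=0x31
body[7] add  r3, r3, r3 → r3=0x4c
epilogue: pop r4=0xf6, sp=0xc4
epilogue: pop r3=0xbc, sp=0xc5
r0 is caller-saved → body value

REG = 0x3b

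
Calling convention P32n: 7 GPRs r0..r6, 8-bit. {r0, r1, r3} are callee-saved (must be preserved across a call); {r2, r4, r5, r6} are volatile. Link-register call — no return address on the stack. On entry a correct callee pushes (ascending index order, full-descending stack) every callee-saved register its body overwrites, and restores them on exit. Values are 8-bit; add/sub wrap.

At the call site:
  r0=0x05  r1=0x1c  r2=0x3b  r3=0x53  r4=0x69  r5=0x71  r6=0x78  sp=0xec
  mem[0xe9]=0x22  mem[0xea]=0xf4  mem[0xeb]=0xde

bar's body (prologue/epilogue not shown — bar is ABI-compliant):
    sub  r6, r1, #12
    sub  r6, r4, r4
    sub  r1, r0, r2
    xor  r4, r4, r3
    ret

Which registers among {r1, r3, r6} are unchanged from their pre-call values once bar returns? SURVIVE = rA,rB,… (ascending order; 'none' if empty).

prologue: push r1 -> mem[0xeb]=0x1c, sp=0xeb
body[0] sub  r6, r1, #12 -> r6=0x10
body[1] sub  r6, r4, r4 -> r6=0x00
body[2] sub  r1, r0, r2 -> r1=0xca
body[3] xor  r4, r4, r3 -> r4=0x3a
epilogue: pop r1=0x1c, sp=0xec
r1: callee-saved, written=True
r3: callee-saved, written=False
r6: caller-saved, written=True

SURVIVE = r1,r3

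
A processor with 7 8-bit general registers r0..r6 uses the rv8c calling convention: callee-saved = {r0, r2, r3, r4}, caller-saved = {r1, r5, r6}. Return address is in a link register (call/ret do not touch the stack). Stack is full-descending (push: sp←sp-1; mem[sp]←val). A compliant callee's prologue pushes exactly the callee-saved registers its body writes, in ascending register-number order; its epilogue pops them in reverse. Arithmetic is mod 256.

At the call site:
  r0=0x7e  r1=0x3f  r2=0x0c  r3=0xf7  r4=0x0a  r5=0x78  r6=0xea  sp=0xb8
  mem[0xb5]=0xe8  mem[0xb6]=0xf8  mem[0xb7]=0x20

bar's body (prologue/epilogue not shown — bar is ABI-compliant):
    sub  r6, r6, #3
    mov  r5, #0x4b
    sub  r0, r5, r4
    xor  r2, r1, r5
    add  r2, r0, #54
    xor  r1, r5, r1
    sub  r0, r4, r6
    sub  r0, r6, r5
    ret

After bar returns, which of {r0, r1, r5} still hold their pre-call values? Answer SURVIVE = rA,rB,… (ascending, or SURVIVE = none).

SURVIVE = r0

prologue: push r0 → mem[0xb7]=0x7e, sp=0xb7
prologue: push r2 → mem[0xb6]=0x0c, sp=0xb6
body[0] sub  r6, r6, #3 → r6=0xe7
body[1] mov  r5, #0x4b → r5=0x4b
body[2] sub  r0, r5, r4 → r0=0x41
body[3] xor  r2, r1, r5 → r2=0x74
body[4] add  r2, r0, #54 → r2=0x77
body[5] xor  r1, r5, r1 → r1=0x74
body[6] sub  r0, r4, r6 → r0=0x23
body[7] sub  r0, r6, r5 → r0=0x9c
epilogue: pop r2=0x0c, sp=0xb7
epilogue: pop r0=0x7e, sp=0xb8
r0: callee-saved, written=True
r1: caller-saved, written=True
r5: caller-saved, written=True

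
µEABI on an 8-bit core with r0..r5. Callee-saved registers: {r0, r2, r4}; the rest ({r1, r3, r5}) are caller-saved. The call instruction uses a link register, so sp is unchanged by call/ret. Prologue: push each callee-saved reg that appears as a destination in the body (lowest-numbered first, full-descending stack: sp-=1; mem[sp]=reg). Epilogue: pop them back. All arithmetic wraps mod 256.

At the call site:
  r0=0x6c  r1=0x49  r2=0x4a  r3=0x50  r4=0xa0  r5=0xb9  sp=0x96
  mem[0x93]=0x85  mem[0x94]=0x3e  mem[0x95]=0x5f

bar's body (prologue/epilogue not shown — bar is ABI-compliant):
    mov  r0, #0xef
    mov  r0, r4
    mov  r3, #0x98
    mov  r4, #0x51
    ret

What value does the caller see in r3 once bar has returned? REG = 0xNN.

prologue: push r0 → mem[0x95]=0x6c, sp=0x95
prologue: push r4 → mem[0x94]=0xa0, sp=0x94
body[0] mov  r0, #0xef → r0=0xef
body[1] mov  r0, r4 → r0=0xa0
body[2] mov  r3, #0x98 → r3=0x98
body[3] mov  r4, #0x51 → r4=0x51
epilogue: pop r4=0xa0, sp=0x95
epilogue: pop r0=0x6c, sp=0x96
r3 is caller-saved → body value

REG = 0x98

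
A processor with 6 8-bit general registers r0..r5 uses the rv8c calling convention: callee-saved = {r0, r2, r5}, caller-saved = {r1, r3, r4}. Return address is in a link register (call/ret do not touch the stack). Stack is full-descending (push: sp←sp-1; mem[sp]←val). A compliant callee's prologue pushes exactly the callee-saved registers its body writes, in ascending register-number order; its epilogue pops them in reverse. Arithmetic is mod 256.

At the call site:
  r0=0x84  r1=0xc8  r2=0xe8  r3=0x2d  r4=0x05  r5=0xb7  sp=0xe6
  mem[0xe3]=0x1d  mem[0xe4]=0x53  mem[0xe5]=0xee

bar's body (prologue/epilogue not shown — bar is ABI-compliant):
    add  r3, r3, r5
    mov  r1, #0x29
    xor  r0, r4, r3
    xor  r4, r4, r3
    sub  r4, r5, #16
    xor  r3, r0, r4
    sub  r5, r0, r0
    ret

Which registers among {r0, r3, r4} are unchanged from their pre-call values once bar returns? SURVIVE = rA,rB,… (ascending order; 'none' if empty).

SURVIVE = r0

prologue: push r0 → mem[0xe5]=0x84, sp=0xe5
prologue: push r5 → mem[0xe4]=0xb7, sp=0xe4
body[0] add  r3, r3, r5 → r3=0xe4
body[1] mov  r1, #0x29 → r1=0x29
body[2] xor  r0, r4, r3 → r0=0xe1
body[3] xor  r4, r4, r3 → r4=0xe1
body[4] sub  r4, r5, #16 → r4=0xa7
body[5] xor  r3, r0, r4 → r3=0x46
body[6] sub  r5, r0, r0 → r5=0x00
epilogue: pop r5=0xb7, sp=0xe5
epilogue: pop r0=0x84, sp=0xe6
r0: callee-saved, written=True
r3: caller-saved, written=True
r4: caller-saved, written=True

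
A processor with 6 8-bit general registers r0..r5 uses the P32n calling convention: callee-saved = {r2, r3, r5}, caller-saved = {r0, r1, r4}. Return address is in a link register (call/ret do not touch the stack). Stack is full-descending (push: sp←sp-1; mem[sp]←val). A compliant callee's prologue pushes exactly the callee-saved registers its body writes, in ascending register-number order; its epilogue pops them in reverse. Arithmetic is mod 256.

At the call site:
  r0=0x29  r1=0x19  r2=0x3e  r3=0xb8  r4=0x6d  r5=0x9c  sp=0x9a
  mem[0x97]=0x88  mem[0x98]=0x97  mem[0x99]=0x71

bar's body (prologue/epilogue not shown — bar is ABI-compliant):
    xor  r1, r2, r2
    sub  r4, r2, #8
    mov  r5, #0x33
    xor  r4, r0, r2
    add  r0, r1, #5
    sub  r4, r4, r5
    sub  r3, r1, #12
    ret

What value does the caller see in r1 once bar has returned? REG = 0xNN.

prologue: push r3 → mem[0x99]=0xb8, sp=0x99
prologue: push r5 → mem[0x98]=0x9c, sp=0x98
body[0] xor  r1, r2, r2 → r1=0x00
body[1] sub  r4, r2, #8 → r4=0x36
body[2] mov  r5, #0x33 → r5=0x33
body[3] xor  r4, r0, r2 → r4=0x17
body[4] add  r0, r1, #5 → r0=0x05
body[5] sub  r4, r4, r5 → r4=0xe4
body[6] sub  r3, r1, #12 → r3=0xf4
epilogue: pop r5=0x9c, sp=0x99
epilogue: pop r3=0xb8, sp=0x9a
r1 is caller-saved → body value

REG = 0x00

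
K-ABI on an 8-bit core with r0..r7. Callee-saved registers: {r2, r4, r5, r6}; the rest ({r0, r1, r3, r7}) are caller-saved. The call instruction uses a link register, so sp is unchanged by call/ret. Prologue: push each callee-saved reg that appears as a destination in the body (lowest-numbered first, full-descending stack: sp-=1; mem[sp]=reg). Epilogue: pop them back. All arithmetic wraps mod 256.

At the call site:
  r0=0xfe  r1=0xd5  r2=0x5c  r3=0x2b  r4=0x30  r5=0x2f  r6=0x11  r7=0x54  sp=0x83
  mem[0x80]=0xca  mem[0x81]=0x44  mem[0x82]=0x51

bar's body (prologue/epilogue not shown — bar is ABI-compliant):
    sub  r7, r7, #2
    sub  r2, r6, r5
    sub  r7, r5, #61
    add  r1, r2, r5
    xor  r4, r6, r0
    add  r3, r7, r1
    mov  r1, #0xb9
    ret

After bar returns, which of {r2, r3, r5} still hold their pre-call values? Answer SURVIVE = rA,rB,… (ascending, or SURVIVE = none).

prologue: push r2 -> mem[0x82]=0x5c, sp=0x82
prologue: push r4 -> mem[0x81]=0x30, sp=0x81
body[0] sub  r7, r7, #2 -> r7=0x52
body[1] sub  r2, r6, r5 -> r2=0xe2
body[2] sub  r7, r5, #61 -> r7=0xf2
body[3] add  r1, r2, r5 -> r1=0x11
body[4] xor  r4, r6, r0 -> r4=0xef
body[5] add  r3, r7, r1 -> r3=0x03
body[6] mov  r1, #0xb9 -> r1=0xb9
epilogue: pop r4=0x30, sp=0x82
epilogue: pop r2=0x5c, sp=0x83
r2: callee-saved, written=True
r3: caller-saved, written=True
r5: callee-saved, written=False

SURVIVE = r2,r5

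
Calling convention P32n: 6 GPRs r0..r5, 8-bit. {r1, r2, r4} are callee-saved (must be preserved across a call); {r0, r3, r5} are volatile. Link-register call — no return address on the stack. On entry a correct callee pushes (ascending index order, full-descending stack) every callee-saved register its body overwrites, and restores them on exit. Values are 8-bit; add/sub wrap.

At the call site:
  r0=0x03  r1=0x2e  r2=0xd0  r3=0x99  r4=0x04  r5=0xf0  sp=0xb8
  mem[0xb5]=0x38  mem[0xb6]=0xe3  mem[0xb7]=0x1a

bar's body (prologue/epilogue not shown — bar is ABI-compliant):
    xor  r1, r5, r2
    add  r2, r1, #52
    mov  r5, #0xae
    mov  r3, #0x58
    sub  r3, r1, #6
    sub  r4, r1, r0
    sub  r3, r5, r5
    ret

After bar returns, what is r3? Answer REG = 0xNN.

prologue: push r1 → mem[0xb7]=0x2e, sp=0xb7
prologue: push r2 → mem[0xb6]=0xd0, sp=0xb6
prologue: push r4 → mem[0xb5]=0x04, sp=0xb5
body[0] xor  r1, r5, r2 → r1=0x20
body[1] add  r2, r1, #52 → r2=0x54
body[2] mov  r5, #0xae → r5=0xae
body[3] mov  r3, #0x58 → r3=0x58
body[4] sub  r3, r1, #6 → r3=0x1a
body[5] sub  r4, r1, r0 → r4=0x1d
body[6] sub  r3, r5, r5 → r3=0x00
epilogue: pop r4=0x04, sp=0xb6
epilogue: pop r2=0xd0, sp=0xb7
epilogue: pop r1=0x2e, sp=0xb8
r3 is caller-saved → body value

REG = 0x00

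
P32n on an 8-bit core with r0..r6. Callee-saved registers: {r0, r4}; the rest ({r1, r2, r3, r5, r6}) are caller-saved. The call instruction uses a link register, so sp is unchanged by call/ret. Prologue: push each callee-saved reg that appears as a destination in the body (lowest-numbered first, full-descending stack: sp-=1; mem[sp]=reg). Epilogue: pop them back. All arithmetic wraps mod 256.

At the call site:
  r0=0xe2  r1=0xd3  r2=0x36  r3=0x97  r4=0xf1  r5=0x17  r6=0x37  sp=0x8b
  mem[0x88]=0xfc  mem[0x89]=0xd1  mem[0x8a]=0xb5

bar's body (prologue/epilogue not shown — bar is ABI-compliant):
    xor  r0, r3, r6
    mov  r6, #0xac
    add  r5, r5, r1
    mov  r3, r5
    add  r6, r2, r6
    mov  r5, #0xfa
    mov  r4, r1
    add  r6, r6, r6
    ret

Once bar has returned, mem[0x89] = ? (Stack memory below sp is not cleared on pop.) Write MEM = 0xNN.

prologue: push r0 → mem[0x8a]=0xe2, sp=0x8a
prologue: push r4 → mem[0x89]=0xf1, sp=0x89
body[0] xor  r0, r3, r6 → r0=0xa0
body[1] mov  r6, #0xac → r6=0xac
body[2] add  r5, r5, r1 → r5=0xea
body[3] mov  r3, r5 → r3=0xea
body[4] add  r6, r2, r6 → r6=0xe2
body[5] mov  r5, #0xfa → r5=0xfa
body[6] mov  r4, r1 → r4=0xd3
body[7] add  r6, r6, r6 → r6=0xc4
epilogue: pop r4=0xf1, sp=0x8a
epilogue: pop r0=0xe2, sp=0x8b
prologue pushed ['r0', 'r4'] at ['0x8a', '0x89']

MEM = 0xf1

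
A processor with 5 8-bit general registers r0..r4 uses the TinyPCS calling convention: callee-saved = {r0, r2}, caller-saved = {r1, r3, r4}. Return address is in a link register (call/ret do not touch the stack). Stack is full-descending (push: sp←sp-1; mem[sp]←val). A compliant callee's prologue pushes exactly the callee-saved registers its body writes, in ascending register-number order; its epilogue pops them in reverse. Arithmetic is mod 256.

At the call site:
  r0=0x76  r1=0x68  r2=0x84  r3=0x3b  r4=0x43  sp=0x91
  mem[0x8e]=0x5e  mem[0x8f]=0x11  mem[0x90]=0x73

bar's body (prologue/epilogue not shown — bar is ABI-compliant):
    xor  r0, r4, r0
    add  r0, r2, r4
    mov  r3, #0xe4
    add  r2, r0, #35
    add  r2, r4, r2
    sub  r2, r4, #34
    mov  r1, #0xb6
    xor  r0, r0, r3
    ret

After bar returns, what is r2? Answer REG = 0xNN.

prologue: push r0 → mem[0x90]=0x76, sp=0x90
prologue: push r2 → mem[0x8f]=0x84, sp=0x8f
body[0] xor  r0, r4, r0 → r0=0x35
body[1] add  r0, r2, r4 → r0=0xc7
body[2] mov  r3, #0xe4 → r3=0xe4
body[3] add  r2, r0, #35 → r2=0xea
body[4] add  r2, r4, r2 → r2=0x2d
body[5] sub  r2, r4, #34 → r2=0x21
body[6] mov  r1, #0xb6 → r1=0xb6
body[7] xor  r0, r0, r3 → r0=0x23
epilogue: pop r2=0x84, sp=0x90
epilogue: pop r0=0x76, sp=0x91
r2 is callee-saved → restored

REG = 0x84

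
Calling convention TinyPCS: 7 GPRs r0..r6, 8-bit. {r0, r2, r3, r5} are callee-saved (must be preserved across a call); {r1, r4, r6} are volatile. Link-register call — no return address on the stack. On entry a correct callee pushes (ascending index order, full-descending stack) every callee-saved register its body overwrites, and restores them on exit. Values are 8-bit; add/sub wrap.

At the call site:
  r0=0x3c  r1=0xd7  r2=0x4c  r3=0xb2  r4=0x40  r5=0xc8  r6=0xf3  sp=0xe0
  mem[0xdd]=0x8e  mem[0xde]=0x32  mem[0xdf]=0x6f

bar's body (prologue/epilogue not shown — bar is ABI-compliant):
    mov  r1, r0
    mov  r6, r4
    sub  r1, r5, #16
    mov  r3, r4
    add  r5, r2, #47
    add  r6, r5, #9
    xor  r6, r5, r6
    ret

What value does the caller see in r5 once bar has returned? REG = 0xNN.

prologue: push r3 -> mem[0xdf]=0xb2, sp=0xdf
prologue: push r5 -> mem[0xde]=0xc8, sp=0xde
body[0] mov  r1, r0 -> r1=0x3c
body[1] mov  r6, r4 -> r6=0x40
body[2] sub  r1, r5, #16 -> r1=0xb8
body[3] mov  r3, r4 -> r3=0x40
body[4] add  r5, r2, #47 -> r5=0x7b
body[5] add  r6, r5, #9 -> r6=0x84
body[6] xor  r6, r5, r6 -> r6=0xff
epilogue: pop r5=0xc8, sp=0xdf
epilogue: pop r3=0xb2, sp=0xe0
r5 is callee-saved -> restored

REG = 0xc8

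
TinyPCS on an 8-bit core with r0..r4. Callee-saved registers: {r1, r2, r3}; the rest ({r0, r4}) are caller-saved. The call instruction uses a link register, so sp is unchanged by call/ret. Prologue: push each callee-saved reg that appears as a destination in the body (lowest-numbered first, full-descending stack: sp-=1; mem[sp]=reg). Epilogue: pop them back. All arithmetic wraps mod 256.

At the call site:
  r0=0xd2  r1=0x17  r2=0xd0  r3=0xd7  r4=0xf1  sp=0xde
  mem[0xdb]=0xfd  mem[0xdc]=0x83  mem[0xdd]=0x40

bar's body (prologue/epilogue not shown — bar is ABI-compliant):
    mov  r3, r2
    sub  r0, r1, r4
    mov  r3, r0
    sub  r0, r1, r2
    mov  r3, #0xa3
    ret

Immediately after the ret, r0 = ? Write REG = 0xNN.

REG = 0x47

prologue: push r3 -> mem[0xdd]=0xd7, sp=0xdd
body[0] mov  r3, r2 -> r3=0xd0
body[1] sub  r0, r1, r4 -> r0=0x26
body[2] mov  r3, r0 -> r3=0x26
body[3] sub  r0, r1, r2 -> r0=0x47
body[4] mov  r3, #0xa3 -> r3=0xa3
epilogue: pop r3=0xd7, sp=0xde
r0 is caller-saved -> body value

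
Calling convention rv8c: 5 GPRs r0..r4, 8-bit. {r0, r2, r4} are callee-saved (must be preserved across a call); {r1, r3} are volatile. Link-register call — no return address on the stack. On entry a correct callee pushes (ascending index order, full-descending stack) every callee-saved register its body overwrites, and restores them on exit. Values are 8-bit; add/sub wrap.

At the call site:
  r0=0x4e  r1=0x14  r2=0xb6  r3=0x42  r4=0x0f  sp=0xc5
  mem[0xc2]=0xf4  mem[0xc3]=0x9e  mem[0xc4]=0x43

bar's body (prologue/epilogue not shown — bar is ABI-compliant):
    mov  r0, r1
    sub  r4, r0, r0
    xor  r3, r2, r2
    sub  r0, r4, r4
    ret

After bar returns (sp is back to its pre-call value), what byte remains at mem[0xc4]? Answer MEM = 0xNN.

prologue: push r0 → mem[0xc4]=0x4e, sp=0xc4
prologue: push r4 → mem[0xc3]=0x0f, sp=0xc3
body[0] mov  r0, r1 → r0=0x14
body[1] sub  r4, r0, r0 → r4=0x00
body[2] xor  r3, r2, r2 → r3=0x00
body[3] sub  r0, r4, r4 → r0=0x00
epilogue: pop r4=0x0f, sp=0xc4
epilogue: pop r0=0x4e, sp=0xc5
prologue pushed ['r0', 'r4'] at ['0xc4', '0xc3']

MEM = 0x4e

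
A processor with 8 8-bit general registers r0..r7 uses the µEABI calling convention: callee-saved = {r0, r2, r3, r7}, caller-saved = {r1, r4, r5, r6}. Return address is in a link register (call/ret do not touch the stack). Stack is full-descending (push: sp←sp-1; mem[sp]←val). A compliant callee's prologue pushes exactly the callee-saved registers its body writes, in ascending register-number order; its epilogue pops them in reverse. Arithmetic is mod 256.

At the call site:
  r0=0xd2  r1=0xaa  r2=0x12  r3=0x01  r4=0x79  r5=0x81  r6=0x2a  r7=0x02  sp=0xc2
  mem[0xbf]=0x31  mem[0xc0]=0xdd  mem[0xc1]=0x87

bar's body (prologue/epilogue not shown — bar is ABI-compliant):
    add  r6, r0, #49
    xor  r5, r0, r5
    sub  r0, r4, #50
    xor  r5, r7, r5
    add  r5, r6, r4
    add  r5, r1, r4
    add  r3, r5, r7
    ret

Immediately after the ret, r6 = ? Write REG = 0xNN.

prologue: push r0 → mem[0xc1]=0xd2, sp=0xc1
prologue: push r3 → mem[0xc0]=0x01, sp=0xc0
body[0] add  r6, r0, #49 → r6=0x03
body[1] xor  r5, r0, r5 → r5=0x53
body[2] sub  r0, r4, #50 → r0=0x47
body[3] xor  r5, r7, r5 → r5=0x51
body[4] add  r5, r6, r4 → r5=0x7c
body[5] add  r5, r1, r4 → r5=0x23
body[6] add  r3, r5, r7 → r3=0x25
epilogue: pop r3=0x01, sp=0xc1
epilogue: pop r0=0xd2, sp=0xc2
r6 is caller-saved → body value

REG = 0x03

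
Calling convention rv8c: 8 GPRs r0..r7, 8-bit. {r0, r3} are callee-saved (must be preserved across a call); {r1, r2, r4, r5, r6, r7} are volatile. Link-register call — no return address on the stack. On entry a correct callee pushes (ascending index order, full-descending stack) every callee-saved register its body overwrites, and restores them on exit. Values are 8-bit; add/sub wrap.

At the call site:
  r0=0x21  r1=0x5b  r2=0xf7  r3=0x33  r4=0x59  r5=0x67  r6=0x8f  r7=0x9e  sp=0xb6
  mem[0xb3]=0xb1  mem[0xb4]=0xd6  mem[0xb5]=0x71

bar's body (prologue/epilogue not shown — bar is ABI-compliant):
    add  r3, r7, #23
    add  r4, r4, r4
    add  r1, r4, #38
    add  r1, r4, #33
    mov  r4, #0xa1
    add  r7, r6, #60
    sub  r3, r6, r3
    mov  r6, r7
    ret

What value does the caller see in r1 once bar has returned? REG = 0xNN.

prologue: push r3 -> mem[0xb5]=0x33, sp=0xb5
body[0] add  r3, r7, #23 -> r3=0xb5
body[1] add  r4, r4, r4 -> r4=0xb2
body[2] add  r1, r4, #38 -> r1=0xd8
body[3] add  r1, r4, #33 -> r1=0xd3
body[4] mov  r4, #0xa1 -> r4=0xa1
body[5] add  r7, r6, #60 -> r7=0xcb
body[6] sub  r3, r6, r3 -> r3=0xda
body[7] mov  r6, r7 -> r6=0xcb
epilogue: pop r3=0x33, sp=0xb6
r1 is caller-saved -> body value

REG = 0xd3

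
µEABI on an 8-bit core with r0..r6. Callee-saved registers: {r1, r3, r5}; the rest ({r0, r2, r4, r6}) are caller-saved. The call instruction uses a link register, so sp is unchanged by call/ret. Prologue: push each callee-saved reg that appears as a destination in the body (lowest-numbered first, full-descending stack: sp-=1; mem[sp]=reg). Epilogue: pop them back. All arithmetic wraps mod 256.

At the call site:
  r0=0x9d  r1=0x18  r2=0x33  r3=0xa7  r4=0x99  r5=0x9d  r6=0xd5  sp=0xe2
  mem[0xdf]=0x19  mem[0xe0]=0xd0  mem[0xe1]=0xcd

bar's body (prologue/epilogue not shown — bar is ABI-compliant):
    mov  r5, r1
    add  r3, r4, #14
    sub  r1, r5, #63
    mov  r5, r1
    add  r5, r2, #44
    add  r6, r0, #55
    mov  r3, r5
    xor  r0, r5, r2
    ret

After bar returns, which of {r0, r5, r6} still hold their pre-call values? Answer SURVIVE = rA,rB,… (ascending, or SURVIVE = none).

prologue: push r1 → mem[0xe1]=0x18, sp=0xe1
prologue: push r3 → mem[0xe0]=0xa7, sp=0xe0
prologue: push r5 → mem[0xdf]=0x9d, sp=0xdf
body[0] mov  r5, r1 → r5=0x18
body[1] add  r3, r4, #14 → r3=0xa7
body[2] sub  r1, r5, #63 → r1=0xd9
body[3] mov  r5, r1 → r5=0xd9
body[4] add  r5, r2, #44 → r5=0x5f
body[5] add  r6, r0, #55 → r6=0xd4
body[6] mov  r3, r5 → r3=0x5f
body[7] xor  r0, r5, r2 → r0=0x6c
epilogue: pop r5=0x9d, sp=0xe0
epilogue: pop r3=0xa7, sp=0xe1
epilogue: pop r1=0x18, sp=0xe2
r0: caller-saved, written=True
r5: callee-saved, written=True
r6: caller-saved, written=True

SURVIVE = r5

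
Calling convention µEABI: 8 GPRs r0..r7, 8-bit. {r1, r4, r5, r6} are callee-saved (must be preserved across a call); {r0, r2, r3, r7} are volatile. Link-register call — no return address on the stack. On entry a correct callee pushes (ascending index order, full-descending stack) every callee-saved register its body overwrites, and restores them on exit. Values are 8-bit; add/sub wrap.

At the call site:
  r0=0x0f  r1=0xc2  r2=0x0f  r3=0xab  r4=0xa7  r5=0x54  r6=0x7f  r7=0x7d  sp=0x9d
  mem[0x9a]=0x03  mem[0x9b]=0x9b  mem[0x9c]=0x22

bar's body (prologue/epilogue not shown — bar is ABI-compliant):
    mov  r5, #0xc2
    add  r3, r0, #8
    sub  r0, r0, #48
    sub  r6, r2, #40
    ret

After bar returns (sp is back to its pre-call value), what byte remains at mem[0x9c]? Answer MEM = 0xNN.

MEM = 0x54

prologue: push r5 → mem[0x9c]=0x54, sp=0x9c
prologue: push r6 → mem[0x9b]=0x7f, sp=0x9b
body[0] mov  r5, #0xc2 → r5=0xc2
body[1] add  r3, r0, #8 → r3=0x17
body[2] sub  r0, r0, #48 → r0=0xdf
body[3] sub  r6, r2, #40 → r6=0xe7
epilogue: pop r6=0x7f, sp=0x9c
epilogue: pop r5=0x54, sp=0x9d
prologue pushed ['r5', 'r6'] at ['0x9c', '0x9b']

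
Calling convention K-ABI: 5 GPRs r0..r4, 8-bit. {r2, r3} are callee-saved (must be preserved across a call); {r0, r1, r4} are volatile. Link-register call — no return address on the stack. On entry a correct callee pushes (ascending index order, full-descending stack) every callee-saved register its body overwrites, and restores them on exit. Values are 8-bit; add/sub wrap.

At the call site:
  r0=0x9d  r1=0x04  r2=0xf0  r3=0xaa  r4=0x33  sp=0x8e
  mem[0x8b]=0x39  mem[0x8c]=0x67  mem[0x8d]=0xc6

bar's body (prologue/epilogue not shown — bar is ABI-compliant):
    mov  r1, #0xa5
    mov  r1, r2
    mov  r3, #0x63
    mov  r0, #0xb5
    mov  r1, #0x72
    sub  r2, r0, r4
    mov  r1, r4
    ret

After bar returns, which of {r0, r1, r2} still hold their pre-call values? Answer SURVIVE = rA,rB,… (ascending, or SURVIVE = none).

prologue: push r2 → mem[0x8d]=0xf0, sp=0x8d
prologue: push r3 → mem[0x8c]=0xaa, sp=0x8c
body[0] mov  r1, #0xa5 → r1=0xa5
body[1] mov  r1, r2 → r1=0xf0
body[2] mov  r3, #0x63 → r3=0x63
body[3] mov  r0, #0xb5 → r0=0xb5
body[4] mov  r1, #0x72 → r1=0x72
body[5] sub  r2, r0, r4 → r2=0x82
body[6] mov  r1, r4 → r1=0x33
epilogue: pop r3=0xaa, sp=0x8d
epilogue: pop r2=0xf0, sp=0x8e
r0: caller-saved, written=True
r1: caller-saved, written=True
r2: callee-saved, written=True

SURVIVE = r2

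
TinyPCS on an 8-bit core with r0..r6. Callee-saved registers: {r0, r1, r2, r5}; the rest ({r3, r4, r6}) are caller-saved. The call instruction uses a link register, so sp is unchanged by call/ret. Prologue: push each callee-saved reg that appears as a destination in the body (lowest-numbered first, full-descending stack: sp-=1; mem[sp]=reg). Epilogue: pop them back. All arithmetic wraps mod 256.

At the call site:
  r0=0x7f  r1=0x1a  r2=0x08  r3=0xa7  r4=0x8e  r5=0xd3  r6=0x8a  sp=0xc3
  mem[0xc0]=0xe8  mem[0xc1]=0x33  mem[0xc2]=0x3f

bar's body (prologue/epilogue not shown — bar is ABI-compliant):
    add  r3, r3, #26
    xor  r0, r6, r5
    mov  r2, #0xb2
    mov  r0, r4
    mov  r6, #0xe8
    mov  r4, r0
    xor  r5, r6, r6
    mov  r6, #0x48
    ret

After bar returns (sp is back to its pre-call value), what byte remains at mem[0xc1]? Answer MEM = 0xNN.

prologue: push r0 → mem[0xc2]=0x7f, sp=0xc2
prologue: push r2 → mem[0xc1]=0x08, sp=0xc1
prologue: push r5 → mem[0xc0]=0xd3, sp=0xc0
body[0] add  r3, r3, #26 → r3=0xc1
body[1] xor  r0, r6, r5 → r0=0x59
body[2] mov  r2, #0xb2 → r2=0xb2
body[3] mov  r0, r4 → r0=0x8e
body[4] mov  r6, #0xe8 → r6=0xe8
body[5] mov  r4, r0 → r4=0x8e
body[6] xor  r5, r6, r6 → r5=0x00
body[7] mov  r6, #0x48 → r6=0x48
epilogue: pop r5=0xd3, sp=0xc1
epilogue: pop r2=0x08, sp=0xc2
epilogue: pop r0=0x7f, sp=0xc3
prologue pushed ['r0', 'r2', 'r5'] at ['0xc2', '0xc1', '0xc0']

MEM = 0x08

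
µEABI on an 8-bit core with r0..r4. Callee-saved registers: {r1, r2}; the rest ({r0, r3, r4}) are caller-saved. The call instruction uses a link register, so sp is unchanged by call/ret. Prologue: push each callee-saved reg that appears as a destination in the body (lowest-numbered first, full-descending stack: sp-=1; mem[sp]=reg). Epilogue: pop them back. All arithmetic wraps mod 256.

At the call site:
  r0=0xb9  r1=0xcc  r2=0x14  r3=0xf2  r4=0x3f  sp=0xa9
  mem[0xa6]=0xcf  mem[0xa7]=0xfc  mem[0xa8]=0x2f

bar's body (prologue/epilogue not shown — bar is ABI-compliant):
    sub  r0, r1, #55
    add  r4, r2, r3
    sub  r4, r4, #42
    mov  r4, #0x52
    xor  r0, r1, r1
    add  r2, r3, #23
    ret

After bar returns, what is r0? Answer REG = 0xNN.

REG = 0x00

prologue: push r2 -> mem[0xa8]=0x14, sp=0xa8
body[0] sub  r0, r1, #55 -> r0=0x95
body[1] add  r4, r2, r3 -> r4=0x06
body[2] sub  r4, r4, #42 -> r4=0xdc
body[3] mov  r4, #0x52 -> r4=0x52
body[4] xor  r0, r1, r1 -> r0=0x00
body[5] add  r2, r3, #23 -> r2=0x09
epilogue: pop r2=0x14, sp=0xa9
r0 is caller-saved -> body value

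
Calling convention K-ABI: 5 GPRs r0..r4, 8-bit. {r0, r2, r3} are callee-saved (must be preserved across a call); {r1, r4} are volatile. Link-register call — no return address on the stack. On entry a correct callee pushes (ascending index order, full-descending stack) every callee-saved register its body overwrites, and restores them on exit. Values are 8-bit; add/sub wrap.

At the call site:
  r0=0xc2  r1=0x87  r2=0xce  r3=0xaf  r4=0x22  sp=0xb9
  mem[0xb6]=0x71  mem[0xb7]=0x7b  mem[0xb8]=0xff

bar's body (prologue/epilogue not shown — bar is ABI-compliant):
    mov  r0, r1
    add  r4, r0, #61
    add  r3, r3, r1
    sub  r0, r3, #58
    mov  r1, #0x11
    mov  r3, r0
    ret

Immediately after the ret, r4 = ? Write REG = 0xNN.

prologue: push r0 -> mem[0xb8]=0xc2, sp=0xb8
prologue: push r3 -> mem[0xb7]=0xaf, sp=0xb7
body[0] mov  r0, r1 -> r0=0x87
body[1] add  r4, r0, #61 -> r4=0xc4
body[2] add  r3, r3, r1 -> r3=0x36
body[3] sub  r0, r3, #58 -> r0=0xfc
body[4] mov  r1, #0x11 -> r1=0x11
body[5] mov  r3, r0 -> r3=0xfc
epilogue: pop r3=0xaf, sp=0xb8
epilogue: pop r0=0xc2, sp=0xb9
r4 is caller-saved -> body value

REG = 0xc4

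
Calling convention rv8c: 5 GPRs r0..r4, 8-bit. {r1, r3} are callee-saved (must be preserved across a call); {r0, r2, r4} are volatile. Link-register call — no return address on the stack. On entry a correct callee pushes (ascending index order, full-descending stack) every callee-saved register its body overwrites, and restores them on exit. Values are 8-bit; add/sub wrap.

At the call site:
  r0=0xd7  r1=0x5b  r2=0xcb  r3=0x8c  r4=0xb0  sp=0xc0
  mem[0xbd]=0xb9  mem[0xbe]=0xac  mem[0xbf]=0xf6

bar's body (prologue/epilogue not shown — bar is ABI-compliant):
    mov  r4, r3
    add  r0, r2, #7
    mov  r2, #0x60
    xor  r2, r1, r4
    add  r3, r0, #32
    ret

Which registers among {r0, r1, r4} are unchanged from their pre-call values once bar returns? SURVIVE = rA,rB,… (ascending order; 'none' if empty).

SURVIVE = r1

prologue: push r3 → mem[0xbf]=0x8c, sp=0xbf
body[0] mov  r4, r3 → r4=0x8c
body[1] add  r0, r2, #7 → r0=0xd2
body[2] mov  r2, #0x60 → r2=0x60
body[3] xor  r2, r1, r4 → r2=0xd7
body[4] add  r3, r0, #32 → r3=0xf2
epilogue: pop r3=0x8c, sp=0xc0
r0: caller-saved, written=True
r1: callee-saved, written=False
r4: caller-saved, written=True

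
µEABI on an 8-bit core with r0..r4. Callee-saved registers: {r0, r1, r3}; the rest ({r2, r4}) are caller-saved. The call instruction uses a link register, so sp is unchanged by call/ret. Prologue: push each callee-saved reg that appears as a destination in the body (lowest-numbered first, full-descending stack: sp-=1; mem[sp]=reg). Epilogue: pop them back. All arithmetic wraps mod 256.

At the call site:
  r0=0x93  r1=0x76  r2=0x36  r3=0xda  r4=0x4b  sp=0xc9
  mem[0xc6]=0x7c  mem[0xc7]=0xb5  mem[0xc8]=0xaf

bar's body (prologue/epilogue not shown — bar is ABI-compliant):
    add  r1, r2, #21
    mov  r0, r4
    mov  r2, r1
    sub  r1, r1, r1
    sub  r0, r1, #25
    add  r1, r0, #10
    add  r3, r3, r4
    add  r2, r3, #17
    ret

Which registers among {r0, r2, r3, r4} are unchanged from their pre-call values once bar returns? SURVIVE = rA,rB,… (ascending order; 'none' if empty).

prologue: push r0 -> mem[0xc8]=0x93, sp=0xc8
prologue: push r1 -> mem[0xc7]=0x76, sp=0xc7
prologue: push r3 -> mem[0xc6]=0xda, sp=0xc6
body[0] add  r1, r2, #21 -> r1=0x4b
body[1] mov  r0, r4 -> r0=0x4b
body[2] mov  r2, r1 -> r2=0x4b
body[3] sub  r1, r1, r1 -> r1=0x00
body[4] sub  r0, r1, #25 -> r0=0xe7
body[5] add  r1, r0, #10 -> r1=0xf1
body[6] add  r3, r3, r4 -> r3=0x25
body[7] add  r2, r3, #17 -> r2=0x36
epilogue: pop r3=0xda, sp=0xc7
epilogue: pop r1=0x76, sp=0xc8
epilogue: pop r0=0x93, sp=0xc9
r0: callee-saved, written=True
r2: caller-saved, written=True
r3: callee-saved, written=True
r4: caller-saved, written=False

SURVIVE = r0,r2,r3,r4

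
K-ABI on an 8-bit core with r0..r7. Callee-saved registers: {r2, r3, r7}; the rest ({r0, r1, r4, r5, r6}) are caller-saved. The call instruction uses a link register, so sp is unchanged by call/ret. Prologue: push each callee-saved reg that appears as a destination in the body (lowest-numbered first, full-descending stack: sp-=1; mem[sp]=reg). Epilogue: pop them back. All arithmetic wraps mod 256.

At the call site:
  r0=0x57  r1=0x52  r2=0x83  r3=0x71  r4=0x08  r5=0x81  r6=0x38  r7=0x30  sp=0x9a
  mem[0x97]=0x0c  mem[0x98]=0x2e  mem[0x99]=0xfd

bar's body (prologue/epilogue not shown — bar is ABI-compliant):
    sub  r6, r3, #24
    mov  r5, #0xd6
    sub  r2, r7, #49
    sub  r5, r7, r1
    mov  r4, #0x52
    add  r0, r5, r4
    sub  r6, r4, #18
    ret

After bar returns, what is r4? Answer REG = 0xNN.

prologue: push r2 -> mem[0x99]=0x83, sp=0x99
body[0] sub  r6, r3, #24 -> r6=0x59
body[1] mov  r5, #0xd6 -> r5=0xd6
body[2] sub  r2, r7, #49 -> r2=0xff
body[3] sub  r5, r7, r1 -> r5=0xde
body[4] mov  r4, #0x52 -> r4=0x52
body[5] add  r0, r5, r4 -> r0=0x30
body[6] sub  r6, r4, #18 -> r6=0x40
epilogue: pop r2=0x83, sp=0x9a
r4 is caller-saved -> body value

REG = 0x52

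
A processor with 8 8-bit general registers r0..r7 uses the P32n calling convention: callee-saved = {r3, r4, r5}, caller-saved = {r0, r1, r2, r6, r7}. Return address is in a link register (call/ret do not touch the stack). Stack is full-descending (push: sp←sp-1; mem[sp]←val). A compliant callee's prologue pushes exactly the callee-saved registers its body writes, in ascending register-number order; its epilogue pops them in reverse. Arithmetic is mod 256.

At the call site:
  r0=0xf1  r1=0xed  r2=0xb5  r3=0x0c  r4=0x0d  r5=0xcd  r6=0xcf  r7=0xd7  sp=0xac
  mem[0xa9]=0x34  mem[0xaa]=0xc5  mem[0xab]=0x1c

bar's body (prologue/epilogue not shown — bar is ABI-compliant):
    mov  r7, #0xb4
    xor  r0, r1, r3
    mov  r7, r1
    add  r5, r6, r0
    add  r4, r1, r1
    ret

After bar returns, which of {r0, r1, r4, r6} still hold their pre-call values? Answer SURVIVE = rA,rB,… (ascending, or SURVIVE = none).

prologue: push r4 → mem[0xab]=0x0d, sp=0xab
prologue: push r5 → mem[0xaa]=0xcd, sp=0xaa
body[0] mov  r7, #0xb4 → r7=0xb4
body[1] xor  r0, r1, r3 → r0=0xe1
body[2] mov  r7, r1 → r7=0xed
body[3] add  r5, r6, r0 → r5=0xb0
body[4] add  r4, r1, r1 → r4=0xda
epilogue: pop r5=0xcd, sp=0xab
epilogue: pop r4=0x0d, sp=0xac
r0: caller-saved, written=True
r1: caller-saved, written=False
r4: callee-saved, written=True
r6: caller-saved, written=False

SURVIVE = r1,r4,r6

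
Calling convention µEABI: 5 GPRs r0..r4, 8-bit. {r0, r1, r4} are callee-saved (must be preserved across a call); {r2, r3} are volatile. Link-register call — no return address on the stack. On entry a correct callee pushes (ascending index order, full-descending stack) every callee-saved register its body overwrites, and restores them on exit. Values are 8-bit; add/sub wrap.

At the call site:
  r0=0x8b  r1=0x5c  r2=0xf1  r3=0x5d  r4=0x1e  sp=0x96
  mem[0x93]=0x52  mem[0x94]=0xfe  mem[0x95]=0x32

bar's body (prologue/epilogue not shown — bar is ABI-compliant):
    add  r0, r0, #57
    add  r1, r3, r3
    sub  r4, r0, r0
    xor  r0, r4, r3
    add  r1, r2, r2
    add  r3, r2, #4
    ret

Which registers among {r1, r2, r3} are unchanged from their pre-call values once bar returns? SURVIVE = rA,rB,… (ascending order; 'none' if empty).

SURVIVE = r1,r2

prologue: push r0 → mem[0x95]=0x8b, sp=0x95
prologue: push r1 → mem[0x94]=0x5c, sp=0x94
prologue: push r4 → mem[0x93]=0x1e, sp=0x93
body[0] add  r0, r0, #57 → r0=0xc4
body[1] add  r1, r3, r3 → r1=0xba
body[2] sub  r4, r0, r0 → r4=0x00
body[3] xor  r0, r4, r3 → r0=0x5d
body[4] add  r1, r2, r2 → r1=0xe2
body[5] add  r3, r2, #4 → r3=0xf5
epilogue: pop r4=0x1e, sp=0x94
epilogue: pop r1=0x5c, sp=0x95
epilogue: pop r0=0x8b, sp=0x96
r1: callee-saved, written=True
r2: caller-saved, written=False
r3: caller-saved, written=True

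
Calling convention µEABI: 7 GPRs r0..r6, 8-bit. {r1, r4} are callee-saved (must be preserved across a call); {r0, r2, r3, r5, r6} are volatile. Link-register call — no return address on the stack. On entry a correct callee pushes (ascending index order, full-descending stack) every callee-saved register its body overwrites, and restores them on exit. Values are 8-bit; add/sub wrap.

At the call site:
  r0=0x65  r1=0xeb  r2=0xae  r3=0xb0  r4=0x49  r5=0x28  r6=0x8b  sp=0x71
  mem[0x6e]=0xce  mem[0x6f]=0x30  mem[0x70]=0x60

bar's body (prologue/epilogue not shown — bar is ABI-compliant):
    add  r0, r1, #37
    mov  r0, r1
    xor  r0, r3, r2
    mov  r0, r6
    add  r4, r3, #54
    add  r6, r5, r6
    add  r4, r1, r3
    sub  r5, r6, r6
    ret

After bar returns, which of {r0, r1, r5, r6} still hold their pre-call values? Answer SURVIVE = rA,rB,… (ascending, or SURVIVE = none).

prologue: push r4 -> mem[0x70]=0x49, sp=0x70
body[0] add  r0, r1, #37 -> r0=0x10
body[1] mov  r0, r1 -> r0=0xeb
body[2] xor  r0, r3, r2 -> r0=0x1e
body[3] mov  r0, r6 -> r0=0x8b
body[4] add  r4, r3, #54 -> r4=0xe6
body[5] add  r6, r5, r6 -> r6=0xb3
body[6] add  r4, r1, r3 -> r4=0x9b
body[7] sub  r5, r6, r6 -> r5=0x00
epilogue: pop r4=0x49, sp=0x71
r0: caller-saved, written=True
r1: callee-saved, written=False
r5: caller-saved, written=True
r6: caller-saved, written=True

SURVIVE = r1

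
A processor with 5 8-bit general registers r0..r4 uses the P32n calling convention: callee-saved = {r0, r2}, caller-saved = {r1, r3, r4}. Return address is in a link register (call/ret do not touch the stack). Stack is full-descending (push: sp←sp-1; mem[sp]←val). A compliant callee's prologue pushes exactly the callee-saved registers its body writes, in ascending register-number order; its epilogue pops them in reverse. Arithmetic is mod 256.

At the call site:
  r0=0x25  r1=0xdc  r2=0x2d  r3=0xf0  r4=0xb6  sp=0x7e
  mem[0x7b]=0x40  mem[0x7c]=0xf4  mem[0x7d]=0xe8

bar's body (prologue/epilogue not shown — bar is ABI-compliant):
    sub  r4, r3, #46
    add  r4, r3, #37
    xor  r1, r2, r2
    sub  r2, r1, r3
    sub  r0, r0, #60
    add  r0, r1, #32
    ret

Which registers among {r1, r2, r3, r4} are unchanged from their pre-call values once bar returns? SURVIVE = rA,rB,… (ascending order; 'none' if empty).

SURVIVE = r2,r3

prologue: push r0 -> mem[0x7d]=0x25, sp=0x7d
prologue: push r2 -> mem[0x7c]=0x2d, sp=0x7c
body[0] sub  r4, r3, #46 -> r4=0xc2
body[1] add  r4, r3, #37 -> r4=0x15
body[2] xor  r1, r2, r2 -> r1=0x00
body[3] sub  r2, r1, r3 -> r2=0x10
body[4] sub  r0, r0, #60 -> r0=0xe9
body[5] add  r0, r1, #32 -> r0=0x20
epilogue: pop r2=0x2d, sp=0x7d
epilogue: pop r0=0x25, sp=0x7e
r1: caller-saved, written=True
r2: callee-saved, written=True
r3: caller-saved, written=False
r4: caller-saved, written=True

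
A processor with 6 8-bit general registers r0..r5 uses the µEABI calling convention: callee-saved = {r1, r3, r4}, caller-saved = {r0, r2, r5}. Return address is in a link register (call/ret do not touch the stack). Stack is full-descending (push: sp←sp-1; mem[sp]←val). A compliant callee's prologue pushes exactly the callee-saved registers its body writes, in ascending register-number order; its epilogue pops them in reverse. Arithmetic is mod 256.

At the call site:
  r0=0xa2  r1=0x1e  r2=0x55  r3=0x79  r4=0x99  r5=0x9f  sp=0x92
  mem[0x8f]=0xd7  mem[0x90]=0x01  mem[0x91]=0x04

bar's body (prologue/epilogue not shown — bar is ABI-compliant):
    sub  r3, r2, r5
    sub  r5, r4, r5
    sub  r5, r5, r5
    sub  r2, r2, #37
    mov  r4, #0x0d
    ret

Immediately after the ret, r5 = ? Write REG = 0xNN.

prologue: push r3 -> mem[0x91]=0x79, sp=0x91
prologue: push r4 -> mem[0x90]=0x99, sp=0x90
body[0] sub  r3, r2, r5 -> r3=0xb6
body[1] sub  r5, r4, r5 -> r5=0xfa
body[2] sub  r5, r5, r5 -> r5=0x00
body[3] sub  r2, r2, #37 -> r2=0x30
body[4] mov  r4, #0x0d -> r4=0x0d
epilogue: pop r4=0x99, sp=0x91
epilogue: pop r3=0x79, sp=0x92
r5 is caller-saved -> body value

REG = 0x00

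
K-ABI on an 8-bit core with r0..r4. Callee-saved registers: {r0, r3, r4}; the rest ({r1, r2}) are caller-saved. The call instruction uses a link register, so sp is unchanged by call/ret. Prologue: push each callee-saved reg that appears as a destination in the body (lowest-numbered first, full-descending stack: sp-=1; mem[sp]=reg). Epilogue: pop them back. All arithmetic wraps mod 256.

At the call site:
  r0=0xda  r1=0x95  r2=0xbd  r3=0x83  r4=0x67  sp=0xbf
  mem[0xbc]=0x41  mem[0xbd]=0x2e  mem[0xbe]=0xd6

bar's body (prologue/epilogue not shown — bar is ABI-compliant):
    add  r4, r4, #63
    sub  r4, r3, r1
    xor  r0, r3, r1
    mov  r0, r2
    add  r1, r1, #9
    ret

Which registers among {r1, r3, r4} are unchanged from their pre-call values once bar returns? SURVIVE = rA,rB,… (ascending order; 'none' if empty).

SURVIVE = r3,r4

prologue: push r0 -> mem[0xbe]=0xda, sp=0xbe
prologue: push r4 -> mem[0xbd]=0x67, sp=0xbd
body[0] add  r4, r4, #63 -> r4=0xa6
body[1] sub  r4, r3, r1 -> r4=0xee
body[2] xor  r0, r3, r1 -> r0=0x16
body[3] mov  r0, r2 -> r0=0xbd
body[4] add  r1, r1, #9 -> r1=0x9e
epilogue: pop r4=0x67, sp=0xbe
epilogue: pop r0=0xda, sp=0xbf
r1: caller-saved, written=True
r3: callee-saved, written=False
r4: callee-saved, written=True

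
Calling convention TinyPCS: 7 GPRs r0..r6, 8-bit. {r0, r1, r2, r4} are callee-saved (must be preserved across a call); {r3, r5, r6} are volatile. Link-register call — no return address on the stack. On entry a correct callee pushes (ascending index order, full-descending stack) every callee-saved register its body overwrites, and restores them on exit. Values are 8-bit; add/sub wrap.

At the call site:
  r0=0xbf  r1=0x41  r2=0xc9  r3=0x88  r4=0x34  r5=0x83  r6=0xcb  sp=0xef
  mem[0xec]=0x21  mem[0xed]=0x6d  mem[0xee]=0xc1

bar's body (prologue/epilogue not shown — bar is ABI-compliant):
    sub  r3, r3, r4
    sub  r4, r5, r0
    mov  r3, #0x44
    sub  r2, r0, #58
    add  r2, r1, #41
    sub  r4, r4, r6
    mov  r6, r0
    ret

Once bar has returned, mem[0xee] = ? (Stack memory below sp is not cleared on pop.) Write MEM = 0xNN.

prologue: push r2 -> mem[0xee]=0xc9, sp=0xee
prologue: push r4 -> mem[0xed]=0x34, sp=0xed
body[0] sub  r3, r3, r4 -> r3=0x54
body[1] sub  r4, r5, r0 -> r4=0xc4
body[2] mov  r3, #0x44 -> r3=0x44
body[3] sub  r2, r0, #58 -> r2=0x85
body[4] add  r2, r1, #41 -> r2=0x6a
body[5] sub  r4, r4, r6 -> r4=0xf9
body[6] mov  r6, r0 -> r6=0xbf
epilogue: pop r4=0x34, sp=0xee
epilogue: pop r2=0xc9, sp=0xef
prologue pushed ['r2', 'r4'] at ['0xee', '0xed']

MEM = 0xc9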